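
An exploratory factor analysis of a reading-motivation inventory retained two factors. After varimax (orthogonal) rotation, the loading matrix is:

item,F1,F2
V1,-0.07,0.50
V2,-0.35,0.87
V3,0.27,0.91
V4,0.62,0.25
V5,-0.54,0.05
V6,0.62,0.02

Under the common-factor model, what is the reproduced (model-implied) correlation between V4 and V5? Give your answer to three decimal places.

-0.322

r̂ = Σ λ_i·λ_j across factors = (0.62)(-0.54) + (0.25)(0.05)
  = -0.3348 +0.0125 = -0.3223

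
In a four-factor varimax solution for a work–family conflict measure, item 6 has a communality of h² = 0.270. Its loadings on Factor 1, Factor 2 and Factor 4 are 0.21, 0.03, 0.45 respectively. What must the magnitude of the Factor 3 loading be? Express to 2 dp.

0.15

Under orthogonal rotation h² = Σλ², so λ_Factor 3² = h² − (0.2475) = 0.270 − 0.2475 = 0.0225.
|λ| = √0.0225 = 0.1500.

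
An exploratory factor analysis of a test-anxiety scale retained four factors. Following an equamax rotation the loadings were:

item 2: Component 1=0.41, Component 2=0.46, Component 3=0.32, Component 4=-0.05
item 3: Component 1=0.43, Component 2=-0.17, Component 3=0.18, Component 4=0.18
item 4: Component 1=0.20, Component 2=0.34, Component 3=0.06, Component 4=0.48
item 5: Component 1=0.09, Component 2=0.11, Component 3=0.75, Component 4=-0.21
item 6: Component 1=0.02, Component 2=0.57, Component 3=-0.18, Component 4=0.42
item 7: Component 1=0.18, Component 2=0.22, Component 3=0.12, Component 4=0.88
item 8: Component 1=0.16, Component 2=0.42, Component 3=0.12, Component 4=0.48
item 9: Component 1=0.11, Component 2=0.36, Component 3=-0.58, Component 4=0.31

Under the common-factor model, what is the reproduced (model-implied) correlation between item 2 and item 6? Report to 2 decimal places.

0.19

r̂ = Σ λ_i·λ_j across factors = (0.41)(0.02) + (0.46)(0.57) + (0.32)(-0.18) + (-0.05)(0.42)
  = +0.0082 +0.2622 -0.0576 -0.0210 = 0.1918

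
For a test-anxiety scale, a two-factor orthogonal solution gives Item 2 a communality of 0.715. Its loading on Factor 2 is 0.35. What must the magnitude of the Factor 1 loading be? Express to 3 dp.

Under orthogonal rotation h² = Σλ², so λ_Factor 1² = h² − (0.1225) = 0.715 − 0.1225 = 0.5925.
|λ| = √0.5925 = 0.7697.

0.770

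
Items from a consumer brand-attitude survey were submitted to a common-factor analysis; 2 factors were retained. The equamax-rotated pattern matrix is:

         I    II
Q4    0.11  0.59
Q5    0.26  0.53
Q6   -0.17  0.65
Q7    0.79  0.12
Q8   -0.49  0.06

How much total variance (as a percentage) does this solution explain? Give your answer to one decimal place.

40.8%

Communalities: 0.3602, 0.3485, 0.4514, 0.6385, 0.2437; Σh² = 2.0423.
Total variance with 5 standardized items is 5, so the solution explains 2.0423/5 = 0.4085 = 40.85%.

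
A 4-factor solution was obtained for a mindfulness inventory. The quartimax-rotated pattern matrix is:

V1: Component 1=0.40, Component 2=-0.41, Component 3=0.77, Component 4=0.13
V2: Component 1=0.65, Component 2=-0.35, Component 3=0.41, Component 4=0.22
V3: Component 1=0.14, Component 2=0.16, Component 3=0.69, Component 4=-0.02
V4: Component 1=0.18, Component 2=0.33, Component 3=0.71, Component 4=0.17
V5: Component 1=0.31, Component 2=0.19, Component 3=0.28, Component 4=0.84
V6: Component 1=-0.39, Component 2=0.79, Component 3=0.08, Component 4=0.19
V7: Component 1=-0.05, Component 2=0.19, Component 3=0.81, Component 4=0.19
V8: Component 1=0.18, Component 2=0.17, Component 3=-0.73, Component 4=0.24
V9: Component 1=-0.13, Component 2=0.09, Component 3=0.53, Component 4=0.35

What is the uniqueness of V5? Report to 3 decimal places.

h² = 0.31² + 0.19² + 0.28² + 0.84² = 0.0961 + 0.0361 + 0.0784 + 0.7056 = 0.9162
Uniqueness u² = 1 − h² = 1 − 0.9162 = 0.0838

0.084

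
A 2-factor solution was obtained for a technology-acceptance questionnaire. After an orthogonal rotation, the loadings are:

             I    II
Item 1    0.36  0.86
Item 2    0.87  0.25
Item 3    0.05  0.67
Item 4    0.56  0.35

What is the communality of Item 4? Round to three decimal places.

h² = 0.56² + 0.35² = 0.3136 + 0.1225 = 0.4361

0.436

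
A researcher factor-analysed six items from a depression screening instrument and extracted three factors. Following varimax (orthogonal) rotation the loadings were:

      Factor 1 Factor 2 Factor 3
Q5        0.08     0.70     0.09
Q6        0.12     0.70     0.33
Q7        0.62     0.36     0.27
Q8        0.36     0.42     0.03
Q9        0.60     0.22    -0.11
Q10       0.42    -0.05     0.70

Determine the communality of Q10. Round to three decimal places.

0.669

h² = 0.42² + (-0.05)² + 0.70² = 0.1764 + 0.0025 + 0.4900 = 0.6689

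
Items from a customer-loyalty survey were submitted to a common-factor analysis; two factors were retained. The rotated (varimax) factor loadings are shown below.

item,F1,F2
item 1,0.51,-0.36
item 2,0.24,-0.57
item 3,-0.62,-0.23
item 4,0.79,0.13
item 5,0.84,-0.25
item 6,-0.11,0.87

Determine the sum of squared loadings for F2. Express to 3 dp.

SS loadings for F2 = (-0.36)² + (-0.57)² + (-0.23)² + 0.13² + (-0.25)² + 0.87² = 0.1296 + 0.3249 + 0.0529 + 0.0169 + 0.0625 + 0.7569 = 1.3437

1.344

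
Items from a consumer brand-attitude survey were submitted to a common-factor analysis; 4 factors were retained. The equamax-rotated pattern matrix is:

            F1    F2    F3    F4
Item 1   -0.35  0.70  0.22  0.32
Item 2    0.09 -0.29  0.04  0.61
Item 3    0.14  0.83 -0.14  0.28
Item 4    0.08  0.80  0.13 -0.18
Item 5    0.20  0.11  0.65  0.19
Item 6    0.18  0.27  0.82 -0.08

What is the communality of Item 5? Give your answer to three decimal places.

h² = 0.20² + 0.11² + 0.65² + 0.19² = 0.0400 + 0.0121 + 0.4225 + 0.0361 = 0.5107

0.511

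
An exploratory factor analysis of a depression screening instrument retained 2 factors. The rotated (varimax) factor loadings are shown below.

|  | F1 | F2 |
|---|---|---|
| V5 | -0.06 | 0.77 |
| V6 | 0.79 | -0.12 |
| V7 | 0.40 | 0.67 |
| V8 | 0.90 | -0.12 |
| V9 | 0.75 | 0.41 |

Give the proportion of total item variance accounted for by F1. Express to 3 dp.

0.432

SS loadings for F1 = (-0.06)² + 0.79² + 0.40² + 0.90² + 0.75² = 2.1602
Proportion of variance = 2.1602 / 5 = 0.4320.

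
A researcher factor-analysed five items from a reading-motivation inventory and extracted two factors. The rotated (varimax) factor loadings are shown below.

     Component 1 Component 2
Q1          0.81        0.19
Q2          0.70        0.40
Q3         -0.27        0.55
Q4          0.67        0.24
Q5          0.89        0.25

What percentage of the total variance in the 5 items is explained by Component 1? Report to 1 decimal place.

49.2%

SS loadings for Component 1 = 0.81² + 0.70² + (-0.27)² + 0.67² + 0.89² = 2.4600
With 5 standardized items, total variance = 5. Proportion = 2.4600/5 = 0.4920 → 49.20%.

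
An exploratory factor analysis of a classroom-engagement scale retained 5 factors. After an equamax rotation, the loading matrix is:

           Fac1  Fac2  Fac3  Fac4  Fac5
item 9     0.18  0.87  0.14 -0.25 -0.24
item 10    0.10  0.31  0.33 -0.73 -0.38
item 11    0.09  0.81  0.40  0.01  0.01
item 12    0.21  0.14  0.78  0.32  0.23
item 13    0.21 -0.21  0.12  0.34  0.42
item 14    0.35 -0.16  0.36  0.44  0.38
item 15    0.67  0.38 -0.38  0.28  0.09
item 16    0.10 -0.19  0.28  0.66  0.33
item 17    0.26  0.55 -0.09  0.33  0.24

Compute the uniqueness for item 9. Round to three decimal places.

0.071

h² = 0.18² + 0.87² + 0.14² + (-0.25)² + (-0.24)² = 0.0324 + 0.7569 + 0.0196 + 0.0625 + 0.0576 = 0.9290
Uniqueness u² = 1 − h² = 1 − 0.9290 = 0.0710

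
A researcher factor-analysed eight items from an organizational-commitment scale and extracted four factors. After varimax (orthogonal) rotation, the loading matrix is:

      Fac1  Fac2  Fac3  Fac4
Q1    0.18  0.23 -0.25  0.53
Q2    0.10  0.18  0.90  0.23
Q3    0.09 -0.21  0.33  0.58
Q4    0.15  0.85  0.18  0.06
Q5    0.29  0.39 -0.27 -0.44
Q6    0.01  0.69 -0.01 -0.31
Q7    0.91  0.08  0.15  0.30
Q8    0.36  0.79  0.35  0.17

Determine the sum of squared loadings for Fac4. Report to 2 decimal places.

1.08

SS loadings for Fac4 = 0.53² + 0.23² + 0.58² + 0.06² + (-0.44)² + (-0.31)² + 0.30² + 0.17² = 0.2809 + 0.0529 + 0.3364 + 0.0036 + 0.1936 + 0.0961 + 0.0900 + 0.0289 = 1.0824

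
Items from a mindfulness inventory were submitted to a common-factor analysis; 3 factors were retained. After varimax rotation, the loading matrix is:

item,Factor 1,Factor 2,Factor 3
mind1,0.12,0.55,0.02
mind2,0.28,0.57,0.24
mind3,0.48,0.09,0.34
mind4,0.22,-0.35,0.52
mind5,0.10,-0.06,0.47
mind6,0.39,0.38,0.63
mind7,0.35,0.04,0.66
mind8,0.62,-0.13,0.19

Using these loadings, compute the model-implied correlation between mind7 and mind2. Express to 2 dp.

0.28

r̂ = Σ λ_i·λ_j across factors = (0.35)(0.28) + (0.04)(0.57) + (0.66)(0.24)
  = +0.0980 +0.0228 +0.1584 = 0.2792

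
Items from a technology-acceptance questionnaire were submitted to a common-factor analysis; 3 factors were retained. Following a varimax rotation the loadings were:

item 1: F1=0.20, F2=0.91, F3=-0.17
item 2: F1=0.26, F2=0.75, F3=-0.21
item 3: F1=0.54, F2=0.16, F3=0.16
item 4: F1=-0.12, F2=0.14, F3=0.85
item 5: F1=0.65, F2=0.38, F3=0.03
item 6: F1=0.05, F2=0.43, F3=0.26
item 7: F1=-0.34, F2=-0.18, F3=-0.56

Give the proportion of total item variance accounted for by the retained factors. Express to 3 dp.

Communalities: 0.8970, 0.6742, 0.3428, 0.7565, 0.5678, 0.2550, 0.4616; Σh² = 3.9549.
Total variance with 7 standardized items is 7, so the solution explains 3.9549/7 = 0.5650.

0.565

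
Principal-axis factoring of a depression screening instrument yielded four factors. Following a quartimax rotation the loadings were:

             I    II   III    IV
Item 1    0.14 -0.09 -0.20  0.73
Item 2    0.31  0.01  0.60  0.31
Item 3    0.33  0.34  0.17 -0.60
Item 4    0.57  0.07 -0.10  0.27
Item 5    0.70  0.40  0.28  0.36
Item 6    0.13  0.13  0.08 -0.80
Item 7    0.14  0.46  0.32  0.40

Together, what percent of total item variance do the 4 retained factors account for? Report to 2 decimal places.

SS loadings by factor: 1.0760, 0.5172, 0.6261, 1.9915; total = 4.2108.
Total variance with 7 standardized items is 7, so the solution explains 4.2108/7 = 0.6015 = 60.15%.

60.15%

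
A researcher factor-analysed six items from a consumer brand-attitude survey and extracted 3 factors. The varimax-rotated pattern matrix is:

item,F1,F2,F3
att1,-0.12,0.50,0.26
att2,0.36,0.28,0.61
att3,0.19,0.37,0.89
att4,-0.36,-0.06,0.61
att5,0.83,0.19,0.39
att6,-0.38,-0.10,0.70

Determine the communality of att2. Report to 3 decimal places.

h² = 0.36² + 0.28² + 0.61² = 0.1296 + 0.0784 + 0.3721 = 0.5801

0.580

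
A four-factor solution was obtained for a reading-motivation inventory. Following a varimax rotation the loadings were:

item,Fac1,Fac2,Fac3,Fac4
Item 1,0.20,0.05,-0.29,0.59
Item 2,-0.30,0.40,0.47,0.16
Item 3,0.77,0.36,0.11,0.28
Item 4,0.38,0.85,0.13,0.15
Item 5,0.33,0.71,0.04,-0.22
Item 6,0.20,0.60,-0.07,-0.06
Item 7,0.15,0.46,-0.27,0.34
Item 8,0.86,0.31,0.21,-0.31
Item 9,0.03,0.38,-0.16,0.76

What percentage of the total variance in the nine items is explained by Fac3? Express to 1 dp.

SS loadings for Fac3 = (-0.29)² + 0.47² + 0.11² + 0.13² + 0.04² + (-0.07)² + (-0.27)² + 0.21² + (-0.16)² = 0.4831
With 9 standardized items, total variance = 9. Proportion = 0.4831/9 = 0.0537 → 5.37%.

5.4%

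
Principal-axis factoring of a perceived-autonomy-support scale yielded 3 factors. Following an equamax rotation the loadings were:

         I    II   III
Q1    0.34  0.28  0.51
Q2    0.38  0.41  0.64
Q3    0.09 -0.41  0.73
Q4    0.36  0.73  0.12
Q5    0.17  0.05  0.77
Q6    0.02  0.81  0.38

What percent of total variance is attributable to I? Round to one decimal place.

7.1%

SS loadings for I = 0.34² + 0.38² + 0.09² + 0.36² + 0.17² + 0.02² = 0.4270
With 6 standardized items, total variance = 6. Proportion = 0.4270/6 = 0.0712 → 7.12%.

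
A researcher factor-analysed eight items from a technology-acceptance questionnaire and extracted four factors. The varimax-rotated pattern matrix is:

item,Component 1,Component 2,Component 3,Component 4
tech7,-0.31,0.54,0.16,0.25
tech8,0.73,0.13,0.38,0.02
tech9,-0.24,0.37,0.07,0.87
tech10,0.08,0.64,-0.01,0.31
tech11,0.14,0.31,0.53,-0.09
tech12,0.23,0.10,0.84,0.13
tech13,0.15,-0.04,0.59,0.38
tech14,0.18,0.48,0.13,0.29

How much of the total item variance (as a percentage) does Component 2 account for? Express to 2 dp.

14.91%

SS loadings for Component 2 = 0.54² + 0.13² + 0.37² + 0.64² + 0.31² + 0.10² + (-0.04)² + 0.48² = 1.1931
With 8 standardized items, total variance = 8. Proportion = 1.1931/8 = 0.1491 → 14.91%.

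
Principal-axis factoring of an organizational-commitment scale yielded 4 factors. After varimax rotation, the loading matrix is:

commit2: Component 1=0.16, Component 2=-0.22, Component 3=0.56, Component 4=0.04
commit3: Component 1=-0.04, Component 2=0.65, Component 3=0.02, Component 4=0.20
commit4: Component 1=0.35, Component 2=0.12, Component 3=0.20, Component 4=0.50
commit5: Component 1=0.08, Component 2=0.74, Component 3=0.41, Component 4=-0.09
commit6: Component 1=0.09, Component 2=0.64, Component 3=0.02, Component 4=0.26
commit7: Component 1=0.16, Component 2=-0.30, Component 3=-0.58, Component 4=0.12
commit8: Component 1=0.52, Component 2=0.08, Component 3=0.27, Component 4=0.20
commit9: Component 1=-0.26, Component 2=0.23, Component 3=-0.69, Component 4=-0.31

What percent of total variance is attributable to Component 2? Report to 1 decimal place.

19.9%

SS loadings for Component 2 = (-0.22)² + 0.65² + 0.12² + 0.74² + 0.64² + (-0.30)² + 0.08² + 0.23² = 1.5918
With 8 standardized items, total variance = 8. Proportion = 1.5918/8 = 0.1990 → 19.90%.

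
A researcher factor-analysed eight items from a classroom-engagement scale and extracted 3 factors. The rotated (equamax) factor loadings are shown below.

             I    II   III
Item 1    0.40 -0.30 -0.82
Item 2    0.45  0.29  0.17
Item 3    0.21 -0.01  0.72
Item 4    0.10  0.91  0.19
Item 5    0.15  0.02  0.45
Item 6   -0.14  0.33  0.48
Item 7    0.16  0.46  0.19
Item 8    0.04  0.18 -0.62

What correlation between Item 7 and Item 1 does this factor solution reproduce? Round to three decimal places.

-0.230

r̂ = Σ λ_i·λ_j across factors = (0.16)(0.40) + (0.46)(-0.30) + (0.19)(-0.82)
  = +0.0640 -0.1380 -0.1558 = -0.2298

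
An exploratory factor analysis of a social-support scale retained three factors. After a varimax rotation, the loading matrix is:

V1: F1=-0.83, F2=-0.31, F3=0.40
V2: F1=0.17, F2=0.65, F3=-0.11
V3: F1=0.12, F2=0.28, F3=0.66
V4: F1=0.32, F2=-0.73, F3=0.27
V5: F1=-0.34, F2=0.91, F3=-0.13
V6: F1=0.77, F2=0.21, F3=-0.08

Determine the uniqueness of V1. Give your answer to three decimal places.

h² = (-0.83)² + (-0.31)² + 0.40² = 0.6889 + 0.0961 + 0.1600 = 0.9450
Uniqueness u² = 1 − h² = 1 − 0.9450 = 0.0550

0.055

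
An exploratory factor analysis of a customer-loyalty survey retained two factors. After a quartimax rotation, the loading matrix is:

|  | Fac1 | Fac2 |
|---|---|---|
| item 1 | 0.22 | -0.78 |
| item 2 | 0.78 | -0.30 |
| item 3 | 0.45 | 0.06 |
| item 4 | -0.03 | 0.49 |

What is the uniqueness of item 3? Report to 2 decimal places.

0.79

h² = 0.45² + 0.06² = 0.2025 + 0.0036 = 0.2061
Uniqueness u² = 1 − h² = 1 − 0.2061 = 0.7939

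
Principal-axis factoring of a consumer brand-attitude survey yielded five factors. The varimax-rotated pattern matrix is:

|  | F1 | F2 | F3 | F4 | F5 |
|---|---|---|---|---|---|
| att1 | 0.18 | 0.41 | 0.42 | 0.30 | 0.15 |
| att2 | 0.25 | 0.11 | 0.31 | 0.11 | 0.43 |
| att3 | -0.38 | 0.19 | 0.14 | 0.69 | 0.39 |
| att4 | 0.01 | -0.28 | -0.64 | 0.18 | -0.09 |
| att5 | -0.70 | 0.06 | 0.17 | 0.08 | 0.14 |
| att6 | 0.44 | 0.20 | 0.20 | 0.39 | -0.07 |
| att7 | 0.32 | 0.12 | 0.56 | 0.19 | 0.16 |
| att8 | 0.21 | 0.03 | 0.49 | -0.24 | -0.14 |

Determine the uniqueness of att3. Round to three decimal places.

0.172

h² = (-0.38)² + 0.19² + 0.14² + 0.69² + 0.39² = 0.1444 + 0.0361 + 0.0196 + 0.4761 + 0.1521 = 0.8283
Uniqueness u² = 1 − h² = 1 − 0.8283 = 0.1717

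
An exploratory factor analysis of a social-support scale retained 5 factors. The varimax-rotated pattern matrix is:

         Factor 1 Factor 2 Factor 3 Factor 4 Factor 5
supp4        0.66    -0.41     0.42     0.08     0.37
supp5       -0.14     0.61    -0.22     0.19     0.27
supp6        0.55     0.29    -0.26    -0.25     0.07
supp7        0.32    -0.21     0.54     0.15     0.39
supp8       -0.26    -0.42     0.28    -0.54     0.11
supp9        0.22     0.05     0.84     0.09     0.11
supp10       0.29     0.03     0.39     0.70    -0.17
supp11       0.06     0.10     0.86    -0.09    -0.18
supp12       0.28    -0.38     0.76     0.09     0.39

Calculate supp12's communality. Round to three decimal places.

h² = 0.28² + (-0.38)² + 0.76² + 0.09² + 0.39² = 0.0784 + 0.1444 + 0.5776 + 0.0081 + 0.1521 = 0.9606

0.961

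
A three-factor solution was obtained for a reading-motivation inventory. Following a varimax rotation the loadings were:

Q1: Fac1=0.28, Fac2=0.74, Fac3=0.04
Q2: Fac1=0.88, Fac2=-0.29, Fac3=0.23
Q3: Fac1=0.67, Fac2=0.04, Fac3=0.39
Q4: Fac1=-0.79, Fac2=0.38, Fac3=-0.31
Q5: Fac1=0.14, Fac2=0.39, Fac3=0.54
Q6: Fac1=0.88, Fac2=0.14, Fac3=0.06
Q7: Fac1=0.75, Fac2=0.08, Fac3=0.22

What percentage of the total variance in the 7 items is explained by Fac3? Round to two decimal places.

9.23%

SS loadings for Fac3 = 0.04² + 0.23² + 0.39² + (-0.31)² + 0.54² + 0.06² + 0.22² = 0.6463
With 7 standardized items, total variance = 7. Proportion = 0.6463/7 = 0.0923 → 9.23%.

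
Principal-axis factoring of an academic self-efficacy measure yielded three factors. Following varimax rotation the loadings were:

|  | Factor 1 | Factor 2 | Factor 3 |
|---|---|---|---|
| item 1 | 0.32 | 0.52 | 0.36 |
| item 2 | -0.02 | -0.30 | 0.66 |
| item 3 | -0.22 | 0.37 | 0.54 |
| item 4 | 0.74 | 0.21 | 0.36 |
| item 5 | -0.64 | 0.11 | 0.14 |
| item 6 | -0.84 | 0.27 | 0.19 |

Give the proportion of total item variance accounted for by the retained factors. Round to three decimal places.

0.580

SS loadings by factor: 1.8140, 0.6264, 1.0421; total = 3.4825.
Total variance with 6 standardized items is 6, so the solution explains 3.4825/6 = 0.5804.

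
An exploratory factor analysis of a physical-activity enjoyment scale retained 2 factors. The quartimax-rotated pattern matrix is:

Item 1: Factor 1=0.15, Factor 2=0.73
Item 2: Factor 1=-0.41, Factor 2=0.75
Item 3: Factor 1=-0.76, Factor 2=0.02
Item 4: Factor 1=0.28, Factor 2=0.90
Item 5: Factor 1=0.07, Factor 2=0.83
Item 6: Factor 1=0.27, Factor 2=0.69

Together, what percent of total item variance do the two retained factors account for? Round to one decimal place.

SS loadings by factor: 0.9244, 3.0708; total = 3.9952.
Total variance with 6 standardized items is 6, so the solution explains 3.9952/6 = 0.6659 = 66.59%.

66.6%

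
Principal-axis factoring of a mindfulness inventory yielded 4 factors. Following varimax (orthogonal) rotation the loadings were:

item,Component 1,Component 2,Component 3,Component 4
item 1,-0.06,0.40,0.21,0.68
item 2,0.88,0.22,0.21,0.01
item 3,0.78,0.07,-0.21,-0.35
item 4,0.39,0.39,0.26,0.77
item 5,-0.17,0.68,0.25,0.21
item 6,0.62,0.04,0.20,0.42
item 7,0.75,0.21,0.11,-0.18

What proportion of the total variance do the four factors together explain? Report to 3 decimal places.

0.733

Communalities: 0.6701, 0.8670, 0.7799, 0.9647, 0.5979, 0.6024, 0.6511; Σh² = 5.1331.
Total variance with 7 standardized items is 7, so the solution explains 5.1331/7 = 0.7333.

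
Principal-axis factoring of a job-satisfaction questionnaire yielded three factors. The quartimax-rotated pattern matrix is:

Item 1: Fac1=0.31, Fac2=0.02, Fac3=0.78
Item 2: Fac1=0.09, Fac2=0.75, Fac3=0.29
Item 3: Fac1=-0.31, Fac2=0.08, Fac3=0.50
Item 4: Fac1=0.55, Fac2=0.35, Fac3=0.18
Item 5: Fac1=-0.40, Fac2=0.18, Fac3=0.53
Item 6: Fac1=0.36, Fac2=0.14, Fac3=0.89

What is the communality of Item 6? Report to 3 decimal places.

0.941

h² = 0.36² + 0.14² + 0.89² = 0.1296 + 0.0196 + 0.7921 = 0.9413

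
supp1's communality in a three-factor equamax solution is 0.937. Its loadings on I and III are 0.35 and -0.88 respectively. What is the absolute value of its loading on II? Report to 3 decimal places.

0.200

Under orthogonal rotation h² = Σλ², so λ_II² = h² − (0.8969) = 0.937 − 0.8969 = 0.0401.
|λ| = √0.0401 = 0.2002.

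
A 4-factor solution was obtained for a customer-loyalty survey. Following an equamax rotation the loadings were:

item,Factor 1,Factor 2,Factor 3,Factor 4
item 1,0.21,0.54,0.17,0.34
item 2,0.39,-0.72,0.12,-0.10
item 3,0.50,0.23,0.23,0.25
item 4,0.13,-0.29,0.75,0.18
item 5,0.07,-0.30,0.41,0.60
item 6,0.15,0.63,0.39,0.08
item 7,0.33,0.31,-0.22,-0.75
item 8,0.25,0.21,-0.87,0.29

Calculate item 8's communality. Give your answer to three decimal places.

0.948

h² = 0.25² + 0.21² + (-0.87)² + 0.29² = 0.0625 + 0.0441 + 0.7569 + 0.0841 = 0.9476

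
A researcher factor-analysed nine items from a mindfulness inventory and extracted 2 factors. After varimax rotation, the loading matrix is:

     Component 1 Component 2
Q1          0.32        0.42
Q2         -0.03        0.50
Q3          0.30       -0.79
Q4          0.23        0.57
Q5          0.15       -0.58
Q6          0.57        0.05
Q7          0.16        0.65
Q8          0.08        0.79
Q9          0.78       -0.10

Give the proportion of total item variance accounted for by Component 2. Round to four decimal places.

0.3079

SS loadings for Component 2 = 0.42² + 0.50² + (-0.79)² + 0.57² + (-0.58)² + 0.05² + 0.65² + 0.79² + (-0.10)² = 2.7709
Proportion of variance = 2.7709 / 9 = 0.3079.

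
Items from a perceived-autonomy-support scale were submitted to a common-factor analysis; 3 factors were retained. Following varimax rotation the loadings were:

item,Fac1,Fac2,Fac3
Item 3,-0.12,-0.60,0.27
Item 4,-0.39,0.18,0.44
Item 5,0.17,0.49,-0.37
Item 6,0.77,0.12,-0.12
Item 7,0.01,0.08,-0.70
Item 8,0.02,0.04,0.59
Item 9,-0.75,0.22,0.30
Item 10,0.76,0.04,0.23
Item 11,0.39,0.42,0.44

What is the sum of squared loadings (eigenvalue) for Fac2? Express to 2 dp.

0.88

SS loadings for Fac2 = (-0.60)² + 0.18² + 0.49² + 0.12² + 0.08² + 0.04² + 0.22² + 0.04² + 0.42² = 0.3600 + 0.0324 + 0.2401 + 0.0144 + 0.0064 + 0.0016 + 0.0484 + 0.0016 + 0.1764 = 0.8813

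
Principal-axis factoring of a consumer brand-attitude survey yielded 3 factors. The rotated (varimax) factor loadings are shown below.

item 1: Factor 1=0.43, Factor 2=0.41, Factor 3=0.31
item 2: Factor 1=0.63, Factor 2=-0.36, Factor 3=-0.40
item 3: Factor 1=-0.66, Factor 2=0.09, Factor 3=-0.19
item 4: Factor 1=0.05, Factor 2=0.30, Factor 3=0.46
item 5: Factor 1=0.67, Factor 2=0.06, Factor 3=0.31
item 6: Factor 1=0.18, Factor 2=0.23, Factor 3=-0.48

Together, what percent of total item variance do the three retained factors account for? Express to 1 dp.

Communalities: 0.4491, 0.6865, 0.4798, 0.3041, 0.5486, 0.3157; Σh² = 2.7838.
Total variance with 6 standardized items is 6, so the solution explains 2.7838/6 = 0.4640 = 46.40%.

46.4%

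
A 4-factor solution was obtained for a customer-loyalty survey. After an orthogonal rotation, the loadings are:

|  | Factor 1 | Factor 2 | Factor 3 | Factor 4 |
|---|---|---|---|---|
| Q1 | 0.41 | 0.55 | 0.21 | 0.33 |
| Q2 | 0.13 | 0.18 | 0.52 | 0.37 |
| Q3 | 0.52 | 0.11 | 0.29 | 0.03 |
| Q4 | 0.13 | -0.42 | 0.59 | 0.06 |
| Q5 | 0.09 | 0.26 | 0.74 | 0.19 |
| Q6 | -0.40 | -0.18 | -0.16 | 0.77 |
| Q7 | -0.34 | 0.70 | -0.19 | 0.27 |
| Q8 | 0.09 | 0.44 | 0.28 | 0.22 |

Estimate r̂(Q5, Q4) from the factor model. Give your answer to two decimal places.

r̂ = Σ λ_i·λ_j across factors = (0.09)(0.13) + (0.26)(-0.42) + (0.74)(0.59) + (0.19)(0.06)
  = +0.0117 -0.1092 +0.4366 +0.0114 = 0.3505

0.35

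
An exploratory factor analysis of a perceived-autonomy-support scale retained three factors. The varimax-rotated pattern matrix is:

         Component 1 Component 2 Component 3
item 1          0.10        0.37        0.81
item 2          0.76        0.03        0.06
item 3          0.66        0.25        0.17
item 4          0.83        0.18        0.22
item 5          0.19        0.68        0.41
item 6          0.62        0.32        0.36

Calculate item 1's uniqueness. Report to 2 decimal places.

0.20

h² = 0.10² + 0.37² + 0.81² = 0.0100 + 0.1369 + 0.6561 = 0.8030
Uniqueness u² = 1 − h² = 1 − 0.8030 = 0.1970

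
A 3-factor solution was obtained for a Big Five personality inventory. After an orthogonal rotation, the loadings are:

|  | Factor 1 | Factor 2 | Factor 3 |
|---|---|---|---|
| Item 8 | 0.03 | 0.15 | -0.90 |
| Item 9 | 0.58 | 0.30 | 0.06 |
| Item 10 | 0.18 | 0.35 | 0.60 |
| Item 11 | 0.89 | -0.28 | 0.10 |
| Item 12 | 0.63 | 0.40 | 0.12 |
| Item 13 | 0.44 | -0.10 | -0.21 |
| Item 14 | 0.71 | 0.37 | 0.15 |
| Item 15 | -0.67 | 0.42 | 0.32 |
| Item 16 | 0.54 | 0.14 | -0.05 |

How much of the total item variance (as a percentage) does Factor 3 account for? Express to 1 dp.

15.2%

SS loadings for Factor 3 = (-0.90)² + 0.06² + 0.60² + 0.10² + 0.12² + (-0.21)² + 0.15² + 0.32² + (-0.05)² = 1.3695
With 9 standardized items, total variance = 9. Proportion = 1.3695/9 = 0.1522 → 15.22%.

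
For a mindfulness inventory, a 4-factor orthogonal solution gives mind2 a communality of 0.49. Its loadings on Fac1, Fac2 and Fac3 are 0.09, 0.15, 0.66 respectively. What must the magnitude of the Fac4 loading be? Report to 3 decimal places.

Under orthogonal rotation h² = Σλ², so λ_Fac4² = h² − (0.4662) = 0.49 − 0.4662 = 0.0238.
|λ| = √0.0238 = 0.1543.

0.154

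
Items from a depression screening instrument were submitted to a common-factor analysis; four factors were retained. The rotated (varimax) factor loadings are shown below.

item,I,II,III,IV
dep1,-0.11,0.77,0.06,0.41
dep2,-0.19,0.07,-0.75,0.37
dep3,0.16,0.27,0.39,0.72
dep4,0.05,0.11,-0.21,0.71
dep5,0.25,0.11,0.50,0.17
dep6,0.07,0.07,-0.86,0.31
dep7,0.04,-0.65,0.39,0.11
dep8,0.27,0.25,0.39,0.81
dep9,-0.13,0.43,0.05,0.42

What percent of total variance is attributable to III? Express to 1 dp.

22.9%

SS loadings for III = 0.06² + (-0.75)² + 0.39² + (-0.21)² + 0.50² + (-0.86)² + 0.39² + 0.39² + 0.05² = 2.0586
With 9 standardized items, total variance = 9. Proportion = 2.0586/9 = 0.2287 → 22.87%.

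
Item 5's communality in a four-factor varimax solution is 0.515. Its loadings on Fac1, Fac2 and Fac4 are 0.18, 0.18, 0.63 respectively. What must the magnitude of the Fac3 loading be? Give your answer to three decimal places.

0.231

Under orthogonal rotation h² = Σλ², so λ_Fac3² = h² − (0.4617) = 0.515 − 0.4617 = 0.0533.
|λ| = √0.0533 = 0.2309.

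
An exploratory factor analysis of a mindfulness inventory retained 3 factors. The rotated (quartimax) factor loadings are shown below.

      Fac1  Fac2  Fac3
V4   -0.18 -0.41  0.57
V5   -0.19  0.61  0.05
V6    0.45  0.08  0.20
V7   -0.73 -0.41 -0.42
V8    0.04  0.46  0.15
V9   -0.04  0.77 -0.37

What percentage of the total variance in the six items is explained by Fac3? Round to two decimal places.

SS loadings for Fac3 = 0.57² + 0.05² + 0.20² + (-0.42)² + 0.15² + (-0.37)² = 0.7032
With 6 standardized items, total variance = 6. Proportion = 0.7032/6 = 0.1172 → 11.72%.

11.72%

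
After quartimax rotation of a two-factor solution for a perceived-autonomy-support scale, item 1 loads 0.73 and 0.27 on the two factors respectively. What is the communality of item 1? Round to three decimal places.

h² = 0.73² + 0.27² = 0.5329 + 0.0729 = 0.6058

0.606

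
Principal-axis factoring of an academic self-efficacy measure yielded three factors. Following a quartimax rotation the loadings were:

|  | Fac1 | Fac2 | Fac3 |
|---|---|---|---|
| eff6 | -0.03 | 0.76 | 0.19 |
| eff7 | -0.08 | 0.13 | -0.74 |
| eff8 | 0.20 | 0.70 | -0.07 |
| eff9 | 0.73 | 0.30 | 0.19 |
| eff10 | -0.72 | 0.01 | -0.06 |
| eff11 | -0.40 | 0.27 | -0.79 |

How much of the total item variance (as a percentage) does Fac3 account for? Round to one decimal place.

SS loadings for Fac3 = 0.19² + (-0.74)² + (-0.07)² + 0.19² + (-0.06)² + (-0.79)² = 1.2524
With 6 standardized items, total variance = 6. Proportion = 1.2524/6 = 0.2087 → 20.87%.

20.9%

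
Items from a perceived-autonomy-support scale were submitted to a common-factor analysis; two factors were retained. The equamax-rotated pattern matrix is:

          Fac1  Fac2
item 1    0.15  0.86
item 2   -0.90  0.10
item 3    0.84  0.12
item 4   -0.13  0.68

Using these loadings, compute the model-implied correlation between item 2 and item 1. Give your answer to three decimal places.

r̂ = Σ λ_i·λ_j across factors = (-0.90)(0.15) + (0.10)(0.86)
  = -0.1350 +0.0860 = -0.0490

-0.049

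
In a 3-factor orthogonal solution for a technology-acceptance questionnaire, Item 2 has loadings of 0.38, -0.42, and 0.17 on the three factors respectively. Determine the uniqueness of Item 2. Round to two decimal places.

0.65

h² = 0.38² + (-0.42)² + 0.17² = 0.1444 + 0.1764 + 0.0289 = 0.3497
Uniqueness u² = 1 − h² = 1 − 0.3497 = 0.6503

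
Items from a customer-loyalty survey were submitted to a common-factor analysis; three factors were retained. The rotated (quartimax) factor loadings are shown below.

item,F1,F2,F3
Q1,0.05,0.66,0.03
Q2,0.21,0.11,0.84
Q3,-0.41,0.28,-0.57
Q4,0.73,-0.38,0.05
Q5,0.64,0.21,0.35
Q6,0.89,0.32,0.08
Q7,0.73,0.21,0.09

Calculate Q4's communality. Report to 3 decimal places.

0.680

h² = 0.73² + (-0.38)² + 0.05² = 0.5329 + 0.1444 + 0.0025 = 0.6798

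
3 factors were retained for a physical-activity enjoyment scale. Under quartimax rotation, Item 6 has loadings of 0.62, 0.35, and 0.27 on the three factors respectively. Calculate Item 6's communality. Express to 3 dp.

h² = 0.62² + 0.35² + 0.27² = 0.3844 + 0.1225 + 0.0729 = 0.5798

0.580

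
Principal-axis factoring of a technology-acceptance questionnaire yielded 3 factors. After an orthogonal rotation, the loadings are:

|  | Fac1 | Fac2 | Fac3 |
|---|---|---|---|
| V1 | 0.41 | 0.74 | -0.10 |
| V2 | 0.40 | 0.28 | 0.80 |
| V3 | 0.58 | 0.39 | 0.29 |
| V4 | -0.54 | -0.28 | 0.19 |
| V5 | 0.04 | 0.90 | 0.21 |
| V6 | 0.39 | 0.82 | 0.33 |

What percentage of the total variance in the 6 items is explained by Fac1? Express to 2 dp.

18.50%

SS loadings for Fac1 = 0.41² + 0.40² + 0.58² + (-0.54)² + 0.04² + 0.39² = 1.1098
With 6 standardized items, total variance = 6. Proportion = 1.1098/6 = 0.1850 → 18.50%.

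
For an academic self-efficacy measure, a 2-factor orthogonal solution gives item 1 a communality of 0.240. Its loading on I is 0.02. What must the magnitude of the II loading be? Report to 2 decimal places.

Under orthogonal rotation h² = Σλ², so λ_II² = h² − (0.0004) = 0.240 − 0.0004 = 0.2396.
|λ| = √0.2396 = 0.4895.

0.49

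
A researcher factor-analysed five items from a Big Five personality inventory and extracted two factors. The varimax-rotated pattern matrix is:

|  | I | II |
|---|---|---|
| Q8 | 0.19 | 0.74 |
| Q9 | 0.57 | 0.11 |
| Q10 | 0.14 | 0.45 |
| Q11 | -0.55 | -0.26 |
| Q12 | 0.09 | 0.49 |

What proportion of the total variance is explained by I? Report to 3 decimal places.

0.138

SS loadings for I = 0.19² + 0.57² + 0.14² + (-0.55)² + 0.09² = 0.6912
Proportion of variance = 0.6912 / 5 = 0.1382.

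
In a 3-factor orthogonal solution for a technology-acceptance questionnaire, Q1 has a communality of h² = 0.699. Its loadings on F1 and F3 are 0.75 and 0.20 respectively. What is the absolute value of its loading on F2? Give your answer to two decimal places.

0.31

Under orthogonal rotation h² = Σλ², so λ_F2² = h² − (0.6025) = 0.699 − 0.6025 = 0.0965.
|λ| = √0.0965 = 0.3106.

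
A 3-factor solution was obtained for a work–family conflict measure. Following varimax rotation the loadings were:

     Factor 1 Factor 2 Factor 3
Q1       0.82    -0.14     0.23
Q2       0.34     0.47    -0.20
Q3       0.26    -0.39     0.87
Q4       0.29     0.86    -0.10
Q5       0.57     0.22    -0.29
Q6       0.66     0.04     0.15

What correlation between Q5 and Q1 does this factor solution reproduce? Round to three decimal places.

r̂ = Σ λ_i·λ_j across factors = (0.57)(0.82) + (0.22)(-0.14) + (-0.29)(0.23)
  = +0.4674 -0.0308 -0.0667 = 0.3699

0.370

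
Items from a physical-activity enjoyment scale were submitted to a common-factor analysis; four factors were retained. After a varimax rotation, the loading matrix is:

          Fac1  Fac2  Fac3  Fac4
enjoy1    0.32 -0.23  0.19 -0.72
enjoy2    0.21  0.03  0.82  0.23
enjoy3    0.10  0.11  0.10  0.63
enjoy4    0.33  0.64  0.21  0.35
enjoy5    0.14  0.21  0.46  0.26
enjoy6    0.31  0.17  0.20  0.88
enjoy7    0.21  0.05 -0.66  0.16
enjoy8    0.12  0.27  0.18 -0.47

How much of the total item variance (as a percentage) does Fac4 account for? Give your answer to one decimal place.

27.2%

SS loadings for Fac4 = (-0.72)² + 0.23² + 0.63² + 0.35² + 0.26² + 0.88² + 0.16² + (-0.47)² = 2.1792
With 8 standardized items, total variance = 8. Proportion = 2.1792/8 = 0.2724 → 27.24%.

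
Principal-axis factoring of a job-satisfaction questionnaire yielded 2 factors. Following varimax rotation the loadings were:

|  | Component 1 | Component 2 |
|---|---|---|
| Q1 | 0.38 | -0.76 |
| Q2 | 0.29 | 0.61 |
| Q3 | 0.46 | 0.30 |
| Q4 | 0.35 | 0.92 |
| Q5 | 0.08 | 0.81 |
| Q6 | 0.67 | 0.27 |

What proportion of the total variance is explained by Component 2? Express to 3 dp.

0.436

SS loadings for Component 2 = (-0.76)² + 0.61² + 0.30² + 0.92² + 0.81² + 0.27² = 2.6151
Proportion of variance = 2.6151 / 6 = 0.4359.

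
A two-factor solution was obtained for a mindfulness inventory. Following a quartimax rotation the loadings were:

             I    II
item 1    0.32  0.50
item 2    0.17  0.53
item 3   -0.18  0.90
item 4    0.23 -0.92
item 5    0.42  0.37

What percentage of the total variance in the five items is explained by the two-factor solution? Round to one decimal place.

Communalities: 0.3524, 0.3098, 0.8424, 0.8993, 0.3133; Σh² = 2.7172.
Total variance with 5 standardized items is 5, so the solution explains 2.7172/5 = 0.5434 = 54.34%.

54.3%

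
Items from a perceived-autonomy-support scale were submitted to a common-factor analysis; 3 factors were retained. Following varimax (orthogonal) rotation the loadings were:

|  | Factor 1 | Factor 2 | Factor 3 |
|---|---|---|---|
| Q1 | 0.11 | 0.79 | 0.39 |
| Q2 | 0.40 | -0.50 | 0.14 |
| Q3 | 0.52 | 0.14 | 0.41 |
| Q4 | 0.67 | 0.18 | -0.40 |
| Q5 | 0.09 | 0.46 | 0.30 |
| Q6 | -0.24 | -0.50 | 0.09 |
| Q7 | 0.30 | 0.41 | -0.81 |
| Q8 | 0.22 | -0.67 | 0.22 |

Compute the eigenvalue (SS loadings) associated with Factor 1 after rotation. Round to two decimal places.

1.10

SS loadings for Factor 1 = 0.11² + 0.40² + 0.52² + 0.67² + 0.09² + (-0.24)² + 0.30² + 0.22² = 0.0121 + 0.1600 + 0.2704 + 0.4489 + 0.0081 + 0.0576 + 0.0900 + 0.0484 = 1.0955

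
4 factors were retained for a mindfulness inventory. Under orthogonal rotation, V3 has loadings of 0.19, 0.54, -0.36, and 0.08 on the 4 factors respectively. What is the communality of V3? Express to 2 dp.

0.46

h² = 0.19² + 0.54² + (-0.36)² + 0.08² = 0.0361 + 0.2916 + 0.1296 + 0.0064 = 0.4637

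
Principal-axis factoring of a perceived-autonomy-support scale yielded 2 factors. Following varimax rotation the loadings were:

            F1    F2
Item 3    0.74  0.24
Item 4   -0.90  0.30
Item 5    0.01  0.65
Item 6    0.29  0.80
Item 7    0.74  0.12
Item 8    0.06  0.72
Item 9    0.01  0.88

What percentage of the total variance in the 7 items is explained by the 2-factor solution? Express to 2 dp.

64.43%

SS loadings by factor: 1.9931, 2.5173; total = 4.5104.
Total variance with 7 standardized items is 7, so the solution explains 4.5104/7 = 0.6443 = 64.43%.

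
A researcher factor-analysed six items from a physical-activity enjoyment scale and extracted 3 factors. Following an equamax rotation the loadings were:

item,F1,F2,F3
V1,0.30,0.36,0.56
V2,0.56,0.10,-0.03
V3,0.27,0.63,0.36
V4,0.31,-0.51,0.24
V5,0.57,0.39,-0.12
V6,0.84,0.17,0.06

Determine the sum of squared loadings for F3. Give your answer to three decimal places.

0.520

SS loadings for F3 = 0.56² + (-0.03)² + 0.36² + 0.24² + (-0.12)² + 0.06² = 0.3136 + 0.0009 + 0.1296 + 0.0576 + 0.0144 + 0.0036 = 0.5197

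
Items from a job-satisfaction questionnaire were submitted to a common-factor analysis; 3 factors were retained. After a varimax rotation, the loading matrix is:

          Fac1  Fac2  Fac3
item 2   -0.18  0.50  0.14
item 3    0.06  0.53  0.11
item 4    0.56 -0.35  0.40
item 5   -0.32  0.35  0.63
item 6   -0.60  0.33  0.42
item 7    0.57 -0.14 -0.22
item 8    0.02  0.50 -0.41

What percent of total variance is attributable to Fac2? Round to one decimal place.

16.5%

SS loadings for Fac2 = 0.50² + 0.53² + (-0.35)² + 0.35² + 0.33² + (-0.14)² + 0.50² = 1.1544
With 7 standardized items, total variance = 7. Proportion = 1.1544/7 = 0.1649 → 16.49%.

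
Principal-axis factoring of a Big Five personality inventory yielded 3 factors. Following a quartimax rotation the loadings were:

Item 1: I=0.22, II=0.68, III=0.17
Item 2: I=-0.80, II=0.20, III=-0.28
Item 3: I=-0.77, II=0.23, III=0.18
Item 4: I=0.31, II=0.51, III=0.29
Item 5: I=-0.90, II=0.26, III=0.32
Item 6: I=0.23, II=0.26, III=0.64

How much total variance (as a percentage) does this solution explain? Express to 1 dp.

SS loadings by factor: 2.2403, 0.9506, 0.7358; total = 3.9267.
Total variance with 6 standardized items is 6, so the solution explains 3.9267/6 = 0.6545 = 65.45%.

65.4%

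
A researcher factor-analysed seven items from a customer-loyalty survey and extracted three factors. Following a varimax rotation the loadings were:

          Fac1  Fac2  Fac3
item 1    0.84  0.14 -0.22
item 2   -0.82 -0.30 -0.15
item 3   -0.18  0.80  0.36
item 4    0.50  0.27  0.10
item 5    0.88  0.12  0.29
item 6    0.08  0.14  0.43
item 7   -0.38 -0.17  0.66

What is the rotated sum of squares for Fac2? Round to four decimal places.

0.8854

SS loadings for Fac2 = 0.14² + (-0.30)² + 0.80² + 0.27² + 0.12² + 0.14² + (-0.17)² = 0.0196 + 0.0900 + 0.6400 + 0.0729 + 0.0144 + 0.0196 + 0.0289 = 0.8854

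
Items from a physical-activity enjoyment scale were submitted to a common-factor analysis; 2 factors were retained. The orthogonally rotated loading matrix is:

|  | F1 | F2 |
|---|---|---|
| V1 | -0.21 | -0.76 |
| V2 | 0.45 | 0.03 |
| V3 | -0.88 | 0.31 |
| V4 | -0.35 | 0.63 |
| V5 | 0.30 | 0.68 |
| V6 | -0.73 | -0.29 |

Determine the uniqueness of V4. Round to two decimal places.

0.48

h² = (-0.35)² + 0.63² = 0.1225 + 0.3969 = 0.5194
Uniqueness u² = 1 − h² = 1 − 0.5194 = 0.4806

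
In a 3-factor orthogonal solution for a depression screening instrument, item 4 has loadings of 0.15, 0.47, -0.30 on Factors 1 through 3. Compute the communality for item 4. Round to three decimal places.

h² = 0.15² + 0.47² + (-0.30)² = 0.0225 + 0.2209 + 0.0900 = 0.3334

0.333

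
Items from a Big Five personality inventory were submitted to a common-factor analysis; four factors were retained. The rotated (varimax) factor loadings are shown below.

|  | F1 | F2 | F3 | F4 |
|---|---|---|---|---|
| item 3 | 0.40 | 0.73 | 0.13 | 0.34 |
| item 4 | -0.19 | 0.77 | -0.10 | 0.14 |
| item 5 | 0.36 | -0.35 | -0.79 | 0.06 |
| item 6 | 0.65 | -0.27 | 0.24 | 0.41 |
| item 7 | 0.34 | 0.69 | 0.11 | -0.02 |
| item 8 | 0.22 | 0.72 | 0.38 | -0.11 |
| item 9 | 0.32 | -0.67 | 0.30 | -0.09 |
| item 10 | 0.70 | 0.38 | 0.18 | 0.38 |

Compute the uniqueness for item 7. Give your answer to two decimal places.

0.40

h² = 0.34² + 0.69² + 0.11² + (-0.02)² = 0.1156 + 0.4761 + 0.0121 + 0.0004 = 0.6042
Uniqueness u² = 1 − h² = 1 − 0.6042 = 0.3958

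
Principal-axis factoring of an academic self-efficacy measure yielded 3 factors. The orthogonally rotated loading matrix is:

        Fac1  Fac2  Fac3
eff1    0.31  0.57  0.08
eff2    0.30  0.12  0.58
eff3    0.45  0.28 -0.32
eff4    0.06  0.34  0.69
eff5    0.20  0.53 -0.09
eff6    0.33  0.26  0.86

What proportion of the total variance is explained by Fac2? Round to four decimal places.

SS loadings for Fac2 = 0.57² + 0.12² + 0.28² + 0.34² + 0.53² + 0.26² = 0.8818
Proportion of variance = 0.8818 / 6 = 0.1470.

0.1470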